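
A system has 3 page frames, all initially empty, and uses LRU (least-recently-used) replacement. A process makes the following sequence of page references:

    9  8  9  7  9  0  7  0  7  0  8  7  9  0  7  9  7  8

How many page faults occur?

9 -> miss, frames (9)
8 -> miss, frames (9 8)
9 -> hit
7 -> miss, frames (8 9 7)
9 -> hit
0 -> miss, evict 8, frames (7 9 0)
7 -> hit
0 -> hit
7 -> hit
0 -> hit
8 -> miss, evict 9, frames (7 0 8)
7 -> hit
9 -> miss, evict 0, frames (8 7 9)
0 -> miss, evict 8, frames (7 9 0)
7 -> hit
9 -> hit
7 -> hit
8 -> miss, evict 0, frames (9 7 8)
Page faults: 8.

8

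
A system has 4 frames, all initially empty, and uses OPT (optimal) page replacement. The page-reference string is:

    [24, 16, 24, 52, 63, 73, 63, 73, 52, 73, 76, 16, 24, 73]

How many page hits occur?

7

24: fault, frames (24)
16: fault, frames (24 16)
24: hit
52: fault, frames (24 16 52)
63: fault, frames (24 16 52 63)
73: fault, evict 24, frames (16 52 63 73)
63: hit
73: hit
52: hit
73: hit
76: fault, evict 63, frames (16 52 73 76)
16: hit
24: fault, evict 76, frames (16 52 73 24)
73: hit
Hits: 7.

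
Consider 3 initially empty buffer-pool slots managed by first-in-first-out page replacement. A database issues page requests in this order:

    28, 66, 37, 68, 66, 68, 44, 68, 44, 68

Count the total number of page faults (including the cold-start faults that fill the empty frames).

5

28: miss, frames [28]
66: miss, frames [28, 66]
37: miss, frames [28, 66, 37]
68: miss, evict 28, frames [66, 37, 68]
66: hit
68: hit
44: miss, evict 66, frames [37, 68, 44]
68: hit
44: hit
68: hit
Page faults: 5.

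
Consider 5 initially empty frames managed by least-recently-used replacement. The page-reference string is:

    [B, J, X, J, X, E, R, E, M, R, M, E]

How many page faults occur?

B -> miss, frames (B)
J -> miss, frames (B J)
X -> miss, frames (B J X)
J -> hit
X -> hit
E -> miss, frames (B J X E)
R -> miss, frames (B J X E R)
E -> hit
M -> miss, evict B, frames (J X R E M)
R -> hit
M -> hit
E -> hit
Page faults: 6.

6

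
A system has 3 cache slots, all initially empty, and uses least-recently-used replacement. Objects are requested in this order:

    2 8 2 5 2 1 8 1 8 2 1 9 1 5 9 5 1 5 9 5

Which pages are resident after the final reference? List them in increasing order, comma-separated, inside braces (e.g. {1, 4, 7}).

2: miss, frames [2]
8: miss, frames [2, 8]
2: hit
5: miss, frames [8, 2, 5]
2: hit
1: miss, evict 8, frames [5, 2, 1]
8: miss, evict 5, frames [2, 1, 8]
1: hit
8: hit
2: hit
1: hit
9: miss, evict 8, frames [2, 1, 9]
1: hit
5: miss, evict 2, frames [9, 1, 5]
9: hit
5: hit
1: hit
5: hit
9: hit
5: hit

{1, 5, 9}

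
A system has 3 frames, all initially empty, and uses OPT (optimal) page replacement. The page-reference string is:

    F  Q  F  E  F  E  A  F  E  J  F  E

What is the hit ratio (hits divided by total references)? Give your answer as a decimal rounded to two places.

F -> miss, frames {F}
Q -> miss, frames {F,Q}
F -> hit
E -> miss, frames {F,Q,E}
F -> hit
E -> hit
A -> miss, evict Q, frames {F,E,A}
F -> hit
E -> hit
J -> miss, evict A, frames {F,E,J}
F -> hit
E -> hit
Hits: 7 of 12 references → 7/12 = 0.5833.

0.58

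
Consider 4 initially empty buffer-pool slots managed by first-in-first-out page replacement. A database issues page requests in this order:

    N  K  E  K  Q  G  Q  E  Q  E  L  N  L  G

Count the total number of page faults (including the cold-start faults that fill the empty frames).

7

N → fault, frames {N}
K → fault, frames {N,K}
E → fault, frames {N,K,E}
K → hit
Q → fault, frames {N,K,E,Q}
G → fault, evict N, frames {K,E,Q,G}
Q → hit
E → hit
Q → hit
E → hit
L → fault, evict K, frames {E,Q,G,L}
N → fault, evict E, frames {Q,G,L,N}
L → hit
G → hit
Page faults: 7.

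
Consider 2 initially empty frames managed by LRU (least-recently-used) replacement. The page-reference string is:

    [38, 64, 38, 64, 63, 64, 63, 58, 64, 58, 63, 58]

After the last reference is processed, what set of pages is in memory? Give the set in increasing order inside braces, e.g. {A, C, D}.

{58, 63}

38 → miss, frames [38]
64 → miss, frames [38, 64]
38 → hit
64 → hit
63 → miss, evict 38, frames [64, 63]
64 → hit
63 → hit
58 → miss, evict 64, frames [63, 58]
64 → miss, evict 63, frames [58, 64]
58 → hit
63 → miss, evict 64, frames [58, 63]
58 → hit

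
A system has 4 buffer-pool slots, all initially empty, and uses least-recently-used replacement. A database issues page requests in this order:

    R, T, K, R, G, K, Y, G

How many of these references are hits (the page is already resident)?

R: fault, frames [R]
T: fault, frames [R, T]
K: fault, frames [R, T, K]
R: hit
G: fault, frames [T, K, R, G]
K: hit
Y: fault, evict T, frames [R, G, K, Y]
G: hit
Hits: 3.

3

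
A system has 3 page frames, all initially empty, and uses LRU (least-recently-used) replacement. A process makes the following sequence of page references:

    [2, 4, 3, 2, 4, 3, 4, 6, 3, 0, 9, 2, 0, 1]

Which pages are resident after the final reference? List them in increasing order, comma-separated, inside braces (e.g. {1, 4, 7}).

{0, 1, 2}

2: miss, frames {2}
4: miss, frames {2,4}
3: miss, frames {2,4,3}
2: hit
4: hit
3: hit
4: hit
6: miss, evict 2, frames {3,4,6}
3: hit
0: miss, evict 4, frames {6,3,0}
9: miss, evict 6, frames {3,0,9}
2: miss, evict 3, frames {0,9,2}
0: hit
1: miss, evict 9, frames {2,0,1}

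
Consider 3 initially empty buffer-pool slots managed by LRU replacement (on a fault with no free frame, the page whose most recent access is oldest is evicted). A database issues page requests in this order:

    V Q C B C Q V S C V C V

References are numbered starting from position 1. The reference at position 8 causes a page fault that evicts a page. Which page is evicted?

pos 1: V -> miss, frames {V}
pos 2: Q -> miss, frames {V,Q}
pos 3: C -> miss, frames {V,Q,C}
pos 4: B -> miss, evict V, frames {Q,C,B}
pos 5: C -> hit
pos 6: Q -> hit
pos 7: V -> miss, evict B, frames {C,Q,V}
pos 8: S -> miss, evict C, frames {Q,V,S}
At position 8, page C is evicted.

C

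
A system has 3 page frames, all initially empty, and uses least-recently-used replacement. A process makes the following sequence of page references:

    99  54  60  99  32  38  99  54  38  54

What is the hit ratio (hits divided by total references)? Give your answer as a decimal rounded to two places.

99 -> miss, frames [99]
54 -> miss, frames [99, 54]
60 -> miss, frames [99, 54, 60]
99 -> hit
32 -> miss, evict 54, frames [60, 99, 32]
38 -> miss, evict 60, frames [99, 32, 38]
99 -> hit
54 -> miss, evict 32, frames [38, 99, 54]
38 -> hit
54 -> hit
Hits: 4 of 10 references → 4/10 = 0.4000.

0.40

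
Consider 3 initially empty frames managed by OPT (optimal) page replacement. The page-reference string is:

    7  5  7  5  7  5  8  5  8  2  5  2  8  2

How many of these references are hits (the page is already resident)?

7: miss, frames {7}
5: miss, frames {7,5}
7: hit
5: hit
7: hit
5: hit
8: miss, frames {7,5,8}
5: hit
8: hit
2: miss, evict 7, frames {5,8,2}
5: hit
2: hit
8: hit
2: hit
Hits: 10.

10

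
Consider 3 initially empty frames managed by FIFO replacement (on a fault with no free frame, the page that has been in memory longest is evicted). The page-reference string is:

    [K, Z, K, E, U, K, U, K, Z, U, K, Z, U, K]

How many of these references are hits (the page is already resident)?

8

K: miss, frames (K)
Z: miss, frames (K Z)
K: hit
E: miss, frames (K Z E)
U: miss, evict K, frames (Z E U)
K: miss, evict Z, frames (E U K)
U: hit
K: hit
Z: miss, evict E, frames (U K Z)
U: hit
K: hit
Z: hit
U: hit
K: hit
Hits: 8.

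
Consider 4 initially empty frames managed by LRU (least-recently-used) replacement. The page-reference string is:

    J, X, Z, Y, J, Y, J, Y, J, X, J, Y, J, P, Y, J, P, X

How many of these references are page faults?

J → fault, frames {J}
X → fault, frames {J,X}
Z → fault, frames {J,X,Z}
Y → fault, frames {J,X,Z,Y}
J → hit
Y → hit
J → hit
Y → hit
J → hit
X → hit
J → hit
Y → hit
J → hit
P → fault, evict Z, frames {X,Y,J,P}
Y → hit
J → hit
P → hit
X → hit
Page faults: 5.

5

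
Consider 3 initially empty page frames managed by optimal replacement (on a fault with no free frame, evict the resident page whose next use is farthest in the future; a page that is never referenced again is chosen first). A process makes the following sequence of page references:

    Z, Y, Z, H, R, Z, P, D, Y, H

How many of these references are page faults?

7

Z → fault, frames [Z]
Y → fault, frames [Z, Y]
Z → hit
H → fault, frames [Z, Y, H]
R → fault, evict H, frames [Z, Y, R]
Z → hit
P → fault, evict R, frames [Z, Y, P]
D → fault, evict P, frames [Z, Y, D]
Y → hit
H → fault, evict D, frames [Z, Y, H]
Page faults: 7.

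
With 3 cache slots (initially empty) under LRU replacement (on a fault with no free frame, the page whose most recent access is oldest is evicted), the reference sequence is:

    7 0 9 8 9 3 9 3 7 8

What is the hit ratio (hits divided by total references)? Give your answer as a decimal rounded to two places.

0.30

7 -> fault, frames (7)
0 -> fault, frames (7 0)
9 -> fault, frames (7 0 9)
8 -> fault, evict 7, frames (0 9 8)
9 -> hit
3 -> fault, evict 0, frames (8 9 3)
9 -> hit
3 -> hit
7 -> fault, evict 8, frames (9 3 7)
8 -> fault, evict 9, frames (3 7 8)
Hits: 3 of 10 references → 3/10 = 0.3000.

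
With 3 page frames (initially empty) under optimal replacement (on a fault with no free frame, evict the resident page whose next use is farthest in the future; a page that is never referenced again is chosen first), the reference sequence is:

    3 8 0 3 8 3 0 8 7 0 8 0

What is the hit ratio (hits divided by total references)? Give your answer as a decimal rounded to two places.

0.67

3: miss, frames (3)
8: miss, frames (3 8)
0: miss, frames (3 8 0)
3: hit
8: hit
3: hit
0: hit
8: hit
7: miss, evict 3, frames (8 0 7)
0: hit
8: hit
0: hit
Hits: 8 of 12 references → 8/12 = 0.6667.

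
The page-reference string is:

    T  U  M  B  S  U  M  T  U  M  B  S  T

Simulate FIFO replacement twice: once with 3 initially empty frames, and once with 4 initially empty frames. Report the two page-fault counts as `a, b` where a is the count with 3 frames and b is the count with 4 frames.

10, 11

3 frames: F F F F F F F F . . F F . → 10 faults.
4 frames: F F F F F . . F F F F F F → 11 faults.
11 > 10: adding a frame increased faults — Belady's anomaly.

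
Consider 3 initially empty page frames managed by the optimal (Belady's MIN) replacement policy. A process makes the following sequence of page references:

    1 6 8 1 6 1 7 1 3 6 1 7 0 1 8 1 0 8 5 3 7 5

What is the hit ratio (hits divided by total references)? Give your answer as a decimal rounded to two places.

1 → fault, frames [1]
6 → fault, frames [1, 6]
8 → fault, frames [1, 6, 8]
1 → hit
6 → hit
1 → hit
7 → fault, evict 8, frames [1, 6, 7]
1 → hit
3 → fault, evict 7, frames [1, 6, 3]
6 → hit
1 → hit
7 → fault, evict 6, frames [1, 3, 7]
0 → fault, evict 7, frames [1, 3, 0]
1 → hit
8 → fault, evict 3, frames [1, 0, 8]
1 → hit
0 → hit
8 → hit
5 → fault, evict 8, frames [1, 0, 5]
3 → fault, evict 0, frames [1, 5, 3]
7 → fault, evict 3, frames [1, 5, 7]
5 → hit
Hits: 11 of 22 references → 11/22 = 0.5000.

0.50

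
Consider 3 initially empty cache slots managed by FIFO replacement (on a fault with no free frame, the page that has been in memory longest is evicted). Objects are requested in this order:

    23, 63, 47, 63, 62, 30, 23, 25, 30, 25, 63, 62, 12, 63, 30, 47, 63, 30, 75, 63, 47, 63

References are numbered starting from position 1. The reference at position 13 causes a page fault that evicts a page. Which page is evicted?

pos 1: 23 -> fault, frames {23}
pos 2: 63 -> fault, frames {23,63}
pos 3: 47 -> fault, frames {23,63,47}
pos 4: 63 -> hit
pos 5: 62 -> fault, evict 23, frames {63,47,62}
pos 6: 30 -> fault, evict 63, frames {47,62,30}
pos 7: 23 -> fault, evict 47, frames {62,30,23}
pos 8: 25 -> fault, evict 62, frames {30,23,25}
pos 9: 30 -> hit
pos 10: 25 -> hit
pos 11: 63 -> fault, evict 30, frames {23,25,63}
pos 12: 62 -> fault, evict 23, frames {25,63,62}
pos 13: 12 -> fault, evict 25, frames {63,62,12}
At position 13, page 25 is evicted.

25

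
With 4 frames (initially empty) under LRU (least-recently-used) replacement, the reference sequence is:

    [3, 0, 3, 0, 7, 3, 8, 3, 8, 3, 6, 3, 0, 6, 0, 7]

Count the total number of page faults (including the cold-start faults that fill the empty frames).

3 → miss, frames {3}
0 → miss, frames {3,0}
3 → hit
0 → hit
7 → miss, frames {3,0,7}
3 → hit
8 → miss, frames {0,7,3,8}
3 → hit
8 → hit
3 → hit
6 → miss, evict 0, frames {7,8,3,6}
3 → hit
0 → miss, evict 7, frames {8,6,3,0}
6 → hit
0 → hit
7 → miss, evict 8, frames {3,6,0,7}
Page faults: 7.

7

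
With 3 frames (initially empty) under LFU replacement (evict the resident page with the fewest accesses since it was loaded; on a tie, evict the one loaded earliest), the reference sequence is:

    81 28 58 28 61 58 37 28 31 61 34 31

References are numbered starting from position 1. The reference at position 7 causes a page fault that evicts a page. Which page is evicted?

61

pos 1: 81 -> fault, frames [81]
pos 2: 28 -> fault, frames [81, 28]
pos 3: 58 -> fault, frames [81, 28, 58]
pos 4: 28 -> hit
pos 5: 61 -> fault, evict 81, frames [28, 58, 61]
pos 6: 58 -> hit
pos 7: 37 -> fault, evict 61, frames [28, 58, 37]
At position 7, page 61 is evicted.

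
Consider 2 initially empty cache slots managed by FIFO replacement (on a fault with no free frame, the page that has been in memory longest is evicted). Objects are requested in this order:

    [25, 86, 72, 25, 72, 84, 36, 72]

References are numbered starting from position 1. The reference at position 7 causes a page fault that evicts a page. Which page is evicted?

pos 1: 25 -> fault, frames {25}
pos 2: 86 -> fault, frames {25,86}
pos 3: 72 -> fault, evict 25, frames {86,72}
pos 4: 25 -> fault, evict 86, frames {72,25}
pos 5: 72 -> hit
pos 6: 84 -> fault, evict 72, frames {25,84}
pos 7: 36 -> fault, evict 25, frames {84,36}
At position 7, page 25 is evicted.

25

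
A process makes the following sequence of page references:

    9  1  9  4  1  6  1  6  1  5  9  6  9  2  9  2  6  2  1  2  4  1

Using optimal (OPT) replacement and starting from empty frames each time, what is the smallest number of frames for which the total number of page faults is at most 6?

5

f=1: 22 faults
f=2: 10 faults
f=3: 8 faults
f=4: 7 faults
f=5: 6 faults
f=6: 6 faults
Smallest f with faults ≤ 6 is 5.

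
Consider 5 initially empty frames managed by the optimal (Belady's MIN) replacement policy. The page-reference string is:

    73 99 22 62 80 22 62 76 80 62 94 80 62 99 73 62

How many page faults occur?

7

73: miss, frames [73]
99: miss, frames [73, 99]
22: miss, frames [73, 99, 22]
62: miss, frames [73, 99, 22, 62]
80: miss, frames [73, 99, 22, 62, 80]
22: hit
62: hit
76: miss, evict 22, frames [73, 99, 62, 80, 76]
80: hit
62: hit
94: miss, evict 76, frames [73, 99, 62, 80, 94]
80: hit
62: hit
99: hit
73: hit
62: hit
Page faults: 7.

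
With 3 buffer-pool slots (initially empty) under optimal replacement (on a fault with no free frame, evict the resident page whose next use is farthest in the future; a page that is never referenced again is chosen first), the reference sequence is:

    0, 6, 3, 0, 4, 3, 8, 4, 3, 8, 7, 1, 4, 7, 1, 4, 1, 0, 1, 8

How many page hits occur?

0: miss, frames {0}
6: miss, frames {0,6}
3: miss, frames {0,6,3}
0: hit
4: miss, evict 6, frames {0,3,4}
3: hit
8: miss, evict 0, frames {3,4,8}
4: hit
3: hit
8: hit
7: miss, evict 3, frames {4,8,7}
1: miss, evict 8, frames {4,7,1}
4: hit
7: hit
1: hit
4: hit
1: hit
0: miss, evict 7, frames {4,1,0}
1: hit
8: miss, evict 0, frames {4,1,8}
Hits: 11.

11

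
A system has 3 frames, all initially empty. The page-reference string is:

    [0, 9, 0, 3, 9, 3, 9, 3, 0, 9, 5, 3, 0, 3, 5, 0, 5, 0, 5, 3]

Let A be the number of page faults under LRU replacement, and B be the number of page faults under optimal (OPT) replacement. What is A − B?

2

Under LRU: F F . F . . . . . . F F F . . . . . . . → 6 faults.
Under OPT: F F . F . . . . . . F . . . . . . . . . → 4 faults.
A − B = 6 − 4 = 2.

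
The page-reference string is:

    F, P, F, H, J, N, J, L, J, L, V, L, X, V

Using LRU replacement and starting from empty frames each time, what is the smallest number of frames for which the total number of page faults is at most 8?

3

f=1: 14 faults
f=2: 9 faults
f=3: 8 faults
f=4: 8 faults
f=5: 8 faults
f=6: 8 faults
f=7: 8 faults
f=8: 8 faults
Smallest f with faults ≤ 8 is 3.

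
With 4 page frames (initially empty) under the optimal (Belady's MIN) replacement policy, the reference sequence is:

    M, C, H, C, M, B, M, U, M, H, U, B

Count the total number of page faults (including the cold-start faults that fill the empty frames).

5

M: miss, frames [M]
C: miss, frames [M, C]
H: miss, frames [M, C, H]
C: hit
M: hit
B: miss, frames [M, C, H, B]
M: hit
U: miss, evict C, frames [M, H, B, U]
M: hit
H: hit
U: hit
B: hit
Page faults: 5.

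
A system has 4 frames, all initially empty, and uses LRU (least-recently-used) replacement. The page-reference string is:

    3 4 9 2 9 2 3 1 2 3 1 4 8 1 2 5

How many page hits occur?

3 -> fault, frames {3}
4 -> fault, frames {3,4}
9 -> fault, frames {3,4,9}
2 -> fault, frames {3,4,9,2}
9 -> hit
2 -> hit
3 -> hit
1 -> fault, evict 4, frames {9,2,3,1}
2 -> hit
3 -> hit
1 -> hit
4 -> fault, evict 9, frames {2,3,1,4}
8 -> fault, evict 2, frames {3,1,4,8}
1 -> hit
2 -> fault, evict 3, frames {4,8,1,2}
5 -> fault, evict 4, frames {8,1,2,5}
Hits: 7.

7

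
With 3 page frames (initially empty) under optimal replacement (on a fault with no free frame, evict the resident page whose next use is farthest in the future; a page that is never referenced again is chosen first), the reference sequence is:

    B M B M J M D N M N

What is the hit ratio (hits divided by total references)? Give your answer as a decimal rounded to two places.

0.50

B -> miss, frames {B}
M -> miss, frames {B,M}
B -> hit
M -> hit
J -> miss, frames {B,M,J}
M -> hit
D -> miss, evict J, frames {B,M,D}
N -> miss, evict D, frames {B,M,N}
M -> hit
N -> hit
Hits: 5 of 10 references → 5/10 = 0.5000.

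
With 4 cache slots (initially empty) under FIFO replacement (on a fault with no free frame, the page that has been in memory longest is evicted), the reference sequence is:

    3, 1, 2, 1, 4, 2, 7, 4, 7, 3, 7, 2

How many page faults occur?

3 → miss, frames [3]
1 → miss, frames [3, 1]
2 → miss, frames [3, 1, 2]
1 → hit
4 → miss, frames [3, 1, 2, 4]
2 → hit
7 → miss, evict 3, frames [1, 2, 4, 7]
4 → hit
7 → hit
3 → miss, evict 1, frames [2, 4, 7, 3]
7 → hit
2 → hit
Page faults: 6.

6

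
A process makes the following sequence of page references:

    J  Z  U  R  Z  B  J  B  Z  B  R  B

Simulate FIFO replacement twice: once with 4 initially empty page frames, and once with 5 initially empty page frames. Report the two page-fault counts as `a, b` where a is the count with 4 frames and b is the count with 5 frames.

7, 5

4 frames: F F F F . F F . F . . . → 7 faults.
5 frames: F F F F . F . . . . . . → 5 faults.
5 < 7: adding a frame reduced faults, as is typical.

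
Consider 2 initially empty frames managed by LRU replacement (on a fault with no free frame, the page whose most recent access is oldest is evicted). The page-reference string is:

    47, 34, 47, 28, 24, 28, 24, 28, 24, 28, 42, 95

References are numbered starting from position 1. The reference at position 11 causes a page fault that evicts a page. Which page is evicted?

24

pos 1: 47 → miss, frames {47}
pos 2: 34 → miss, frames {47,34}
pos 3: 47 → hit
pos 4: 28 → miss, evict 34, frames {47,28}
pos 5: 24 → miss, evict 47, frames {28,24}
pos 6: 28 → hit
pos 7: 24 → hit
pos 8: 28 → hit
pos 9: 24 → hit
pos 10: 28 → hit
pos 11: 42 → miss, evict 24, frames {28,42}
At position 11, page 24 is evicted.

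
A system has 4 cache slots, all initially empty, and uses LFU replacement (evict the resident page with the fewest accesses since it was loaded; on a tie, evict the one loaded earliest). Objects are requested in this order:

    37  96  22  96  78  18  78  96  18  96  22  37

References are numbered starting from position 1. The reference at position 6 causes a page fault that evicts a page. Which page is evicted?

37

pos 1: 37 → fault, frames {37}
pos 2: 96 → fault, frames {37,96}
pos 3: 22 → fault, frames {37,96,22}
pos 4: 96 → hit
pos 5: 78 → fault, frames {37,96,22,78}
pos 6: 18 → fault, evict 37, frames {96,22,78,18}
At position 6, page 37 is evicted.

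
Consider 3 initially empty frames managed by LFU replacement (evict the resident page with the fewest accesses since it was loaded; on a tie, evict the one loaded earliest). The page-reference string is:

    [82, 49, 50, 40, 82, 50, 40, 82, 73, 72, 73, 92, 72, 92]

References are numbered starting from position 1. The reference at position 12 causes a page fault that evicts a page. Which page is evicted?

pos 1: 82 -> fault, frames {82}
pos 2: 49 -> fault, frames {82,49}
pos 3: 50 -> fault, frames {82,49,50}
pos 4: 40 -> fault, evict 82, frames {49,50,40}
pos 5: 82 -> fault, evict 49, frames {50,40,82}
pos 6: 50 -> hit
pos 7: 40 -> hit
pos 8: 82 -> hit
pos 9: 73 -> fault, evict 50, frames {40,82,73}
pos 10: 72 -> fault, evict 73, frames {40,82,72}
pos 11: 73 -> fault, evict 72, frames {40,82,73}
pos 12: 92 -> fault, evict 73, frames {40,82,92}
At position 12, page 73 is evicted.

73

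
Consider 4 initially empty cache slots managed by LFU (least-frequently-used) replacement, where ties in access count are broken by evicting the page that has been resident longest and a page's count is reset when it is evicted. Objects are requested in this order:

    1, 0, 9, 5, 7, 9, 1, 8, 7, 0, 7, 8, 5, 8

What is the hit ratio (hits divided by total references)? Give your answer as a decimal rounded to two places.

0.36

1 -> miss, frames [1]
0 -> miss, frames [1, 0]
9 -> miss, frames [1, 0, 9]
5 -> miss, frames [1, 0, 9, 5]
7 -> miss, evict 1, frames [0, 9, 5, 7]
9 -> hit
1 -> miss, evict 0, frames [9, 5, 7, 1]
8 -> miss, evict 5, frames [9, 7, 1, 8]
7 -> hit
0 -> miss, evict 1, frames [9, 7, 8, 0]
7 -> hit
8 -> hit
5 -> miss, evict 0, frames [9, 7, 8, 5]
8 -> hit
Hits: 5 of 14 references → 5/14 = 0.3571.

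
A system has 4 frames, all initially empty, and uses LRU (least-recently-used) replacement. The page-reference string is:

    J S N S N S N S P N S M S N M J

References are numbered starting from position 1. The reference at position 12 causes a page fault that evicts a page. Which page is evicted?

pos 1: J: miss, frames (J)
pos 2: S: miss, frames (J S)
pos 3: N: miss, frames (J S N)
pos 4: S: hit
pos 5: N: hit
pos 6: S: hit
pos 7: N: hit
pos 8: S: hit
pos 9: P: miss, frames (J N S P)
pos 10: N: hit
pos 11: S: hit
pos 12: M: miss, evict J, frames (P N S M)
At position 12, page J is evicted.

J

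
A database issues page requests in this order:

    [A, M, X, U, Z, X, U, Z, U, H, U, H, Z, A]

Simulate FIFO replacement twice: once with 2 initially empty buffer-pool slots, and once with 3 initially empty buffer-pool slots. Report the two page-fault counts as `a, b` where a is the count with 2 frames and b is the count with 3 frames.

12, 7

2 frames: F F F F F F F F . F F . F F → 12 faults.
3 frames: F F F F F . . . . F . . . F → 7 faults.
7 < 12: adding a frame reduced faults, as is typical.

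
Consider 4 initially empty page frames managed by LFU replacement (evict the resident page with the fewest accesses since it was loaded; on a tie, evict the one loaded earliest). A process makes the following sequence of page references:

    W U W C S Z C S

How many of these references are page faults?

W → fault, frames (W)
U → fault, frames (W U)
W → hit
C → fault, frames (W U C)
S → fault, frames (W U C S)
Z → fault, evict U, frames (W C S Z)
C → hit
S → hit
Page faults: 5.

5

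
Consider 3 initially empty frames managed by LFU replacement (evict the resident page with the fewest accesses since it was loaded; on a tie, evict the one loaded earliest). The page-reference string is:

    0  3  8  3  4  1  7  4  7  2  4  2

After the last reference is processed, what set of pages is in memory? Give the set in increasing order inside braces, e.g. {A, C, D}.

0: fault, frames {0}
3: fault, frames {0,3}
8: fault, frames {0,3,8}
3: hit
4: fault, evict 0, frames {3,8,4}
1: fault, evict 8, frames {3,4,1}
7: fault, evict 4, frames {3,1,7}
4: fault, evict 1, frames {3,7,4}
7: hit
2: fault, evict 4, frames {3,7,2}
4: fault, evict 2, frames {3,7,4}
2: fault, evict 4, frames {3,7,2}

{2, 3, 7}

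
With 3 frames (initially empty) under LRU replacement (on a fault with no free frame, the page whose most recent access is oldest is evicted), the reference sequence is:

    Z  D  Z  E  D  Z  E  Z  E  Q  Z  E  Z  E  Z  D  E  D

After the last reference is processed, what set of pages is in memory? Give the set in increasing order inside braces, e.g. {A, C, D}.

Z -> fault, frames [Z]
D -> fault, frames [Z, D]
Z -> hit
E -> fault, frames [D, Z, E]
D -> hit
Z -> hit
E -> hit
Z -> hit
E -> hit
Q -> fault, evict D, frames [Z, E, Q]
Z -> hit
E -> hit
Z -> hit
E -> hit
Z -> hit
D -> fault, evict Q, frames [E, Z, D]
E -> hit
D -> hit

{D, E, Z}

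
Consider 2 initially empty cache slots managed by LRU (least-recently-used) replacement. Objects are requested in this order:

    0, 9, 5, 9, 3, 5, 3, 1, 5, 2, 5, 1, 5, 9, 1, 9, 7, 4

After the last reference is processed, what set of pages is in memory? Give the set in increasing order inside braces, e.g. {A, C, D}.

0 → fault, frames {0}
9 → fault, frames {0,9}
5 → fault, evict 0, frames {9,5}
9 → hit
3 → fault, evict 5, frames {9,3}
5 → fault, evict 9, frames {3,5}
3 → hit
1 → fault, evict 5, frames {3,1}
5 → fault, evict 3, frames {1,5}
2 → fault, evict 1, frames {5,2}
5 → hit
1 → fault, evict 2, frames {5,1}
5 → hit
9 → fault, evict 1, frames {5,9}
1 → fault, evict 5, frames {9,1}
9 → hit
7 → fault, evict 1, frames {9,7}
4 → fault, evict 9, frames {7,4}

{4, 7}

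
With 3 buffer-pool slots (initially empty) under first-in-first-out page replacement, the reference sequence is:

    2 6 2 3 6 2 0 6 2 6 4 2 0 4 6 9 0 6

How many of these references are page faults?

10

2: fault, frames [2]
6: fault, frames [2, 6]
2: hit
3: fault, frames [2, 6, 3]
6: hit
2: hit
0: fault, evict 2, frames [6, 3, 0]
6: hit
2: fault, evict 6, frames [3, 0, 2]
6: fault, evict 3, frames [0, 2, 6]
4: fault, evict 0, frames [2, 6, 4]
2: hit
0: fault, evict 2, frames [6, 4, 0]
4: hit
6: hit
9: fault, evict 6, frames [4, 0, 9]
0: hit
6: fault, evict 4, frames [0, 9, 6]
Page faults: 10.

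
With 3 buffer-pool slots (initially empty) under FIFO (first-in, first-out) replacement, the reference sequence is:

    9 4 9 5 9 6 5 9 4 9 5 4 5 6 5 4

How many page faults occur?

8

9: miss, frames [9]
4: miss, frames [9, 4]
9: hit
5: miss, frames [9, 4, 5]
9: hit
6: miss, evict 9, frames [4, 5, 6]
5: hit
9: miss, evict 4, frames [5, 6, 9]
4: miss, evict 5, frames [6, 9, 4]
9: hit
5: miss, evict 6, frames [9, 4, 5]
4: hit
5: hit
6: miss, evict 9, frames [4, 5, 6]
5: hit
4: hit
Page faults: 8.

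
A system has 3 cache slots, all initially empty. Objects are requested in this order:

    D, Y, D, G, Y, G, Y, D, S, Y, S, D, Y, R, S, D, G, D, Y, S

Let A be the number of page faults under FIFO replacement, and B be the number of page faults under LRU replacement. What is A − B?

Under FIFO: F F . F . . . . F . . F F F F F F . F F → 12 faults.
Under LRU: F F . F . . . . F . . . . F F F F . F F → 10 faults.
A − B = 12 − 10 = 2.

2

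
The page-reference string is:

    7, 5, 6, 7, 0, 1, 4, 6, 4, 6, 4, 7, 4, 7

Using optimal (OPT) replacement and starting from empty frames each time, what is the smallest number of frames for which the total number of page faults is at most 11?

f=1: 14 faults
f=2: 7 faults
f=3: 6 faults
f=4: 6 faults
f=5: 6 faults
f=6: 6 faults
Smallest f with faults ≤ 11 is 2.

2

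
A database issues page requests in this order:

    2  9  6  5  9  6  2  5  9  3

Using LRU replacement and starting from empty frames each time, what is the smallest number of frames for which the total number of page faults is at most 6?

4

f=1: 10 faults
f=2: 10 faults
f=3: 8 faults
f=4: 5 faults
f=5: 5 faults
Smallest f with faults ≤ 6 is 4.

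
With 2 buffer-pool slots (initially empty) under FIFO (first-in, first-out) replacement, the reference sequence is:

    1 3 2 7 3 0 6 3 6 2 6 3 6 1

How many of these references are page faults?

12

1: fault, frames {1}
3: fault, frames {1,3}
2: fault, evict 1, frames {3,2}
7: fault, evict 3, frames {2,7}
3: fault, evict 2, frames {7,3}
0: fault, evict 7, frames {3,0}
6: fault, evict 3, frames {0,6}
3: fault, evict 0, frames {6,3}
6: hit
2: fault, evict 6, frames {3,2}
6: fault, evict 3, frames {2,6}
3: fault, evict 2, frames {6,3}
6: hit
1: fault, evict 6, frames {3,1}
Page faults: 12.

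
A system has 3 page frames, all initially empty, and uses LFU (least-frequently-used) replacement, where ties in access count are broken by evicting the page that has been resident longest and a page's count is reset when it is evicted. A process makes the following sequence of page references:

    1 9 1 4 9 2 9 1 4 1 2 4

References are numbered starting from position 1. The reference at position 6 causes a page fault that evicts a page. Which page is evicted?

pos 1: 1 -> fault, frames [1]
pos 2: 9 -> fault, frames [1, 9]
pos 3: 1 -> hit
pos 4: 4 -> fault, frames [1, 9, 4]
pos 5: 9 -> hit
pos 6: 2 -> fault, evict 4, frames [1, 9, 2]
At position 6, page 4 is evicted.

4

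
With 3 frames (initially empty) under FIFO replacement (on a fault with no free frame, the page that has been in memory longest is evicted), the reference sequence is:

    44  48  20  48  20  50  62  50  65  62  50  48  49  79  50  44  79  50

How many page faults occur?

11

44 -> miss, frames {44}
48 -> miss, frames {44,48}
20 -> miss, frames {44,48,20}
48 -> hit
20 -> hit
50 -> miss, evict 44, frames {48,20,50}
62 -> miss, evict 48, frames {20,50,62}
50 -> hit
65 -> miss, evict 20, frames {50,62,65}
62 -> hit
50 -> hit
48 -> miss, evict 50, frames {62,65,48}
49 -> miss, evict 62, frames {65,48,49}
79 -> miss, evict 65, frames {48,49,79}
50 -> miss, evict 48, frames {49,79,50}
44 -> miss, evict 49, frames {79,50,44}
79 -> hit
50 -> hit
Page faults: 11.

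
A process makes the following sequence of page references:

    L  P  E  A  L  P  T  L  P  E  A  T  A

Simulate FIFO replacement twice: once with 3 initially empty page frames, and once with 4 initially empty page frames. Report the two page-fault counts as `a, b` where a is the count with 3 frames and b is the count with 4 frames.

9, 10

3 frames: F F F F F F F . . F F . . → 9 faults.
4 frames: F F F F . . F F F F F F . → 10 faults.
10 > 9: adding a frame increased faults — Belady's anomaly.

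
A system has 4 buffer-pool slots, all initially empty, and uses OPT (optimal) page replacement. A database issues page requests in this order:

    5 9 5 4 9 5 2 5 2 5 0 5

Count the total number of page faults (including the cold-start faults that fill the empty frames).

5

5 -> fault, frames {5}
9 -> fault, frames {5,9}
5 -> hit
4 -> fault, frames {5,9,4}
9 -> hit
5 -> hit
2 -> fault, frames {5,9,4,2}
5 -> hit
2 -> hit
5 -> hit
0 -> fault, evict 2, frames {5,9,4,0}
5 -> hit
Page faults: 5.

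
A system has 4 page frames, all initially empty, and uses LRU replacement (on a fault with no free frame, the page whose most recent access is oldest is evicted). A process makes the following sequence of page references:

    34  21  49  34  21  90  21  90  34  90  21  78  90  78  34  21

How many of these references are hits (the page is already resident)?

34 → miss, frames {34}
21 → miss, frames {34,21}
49 → miss, frames {34,21,49}
34 → hit
21 → hit
90 → miss, frames {49,34,21,90}
21 → hit
90 → hit
34 → hit
90 → hit
21 → hit
78 → miss, evict 49, frames {34,90,21,78}
90 → hit
78 → hit
34 → hit
21 → hit
Hits: 11.

11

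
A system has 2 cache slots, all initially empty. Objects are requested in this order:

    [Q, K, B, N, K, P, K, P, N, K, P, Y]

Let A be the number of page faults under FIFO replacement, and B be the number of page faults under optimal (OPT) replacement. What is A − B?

Under FIFO: F F F F F F . . F F F F → 10 faults.
Under OPT: F F F F . F . . F . F F → 8 faults.
A − B = 10 − 8 = 2.

2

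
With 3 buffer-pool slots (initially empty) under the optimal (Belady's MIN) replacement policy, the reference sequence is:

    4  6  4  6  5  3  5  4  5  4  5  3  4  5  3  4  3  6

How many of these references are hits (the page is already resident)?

4 → miss, frames {4}
6 → miss, frames {4,6}
4 → hit
6 → hit
5 → miss, frames {4,6,5}
3 → miss, evict 6, frames {4,5,3}
5 → hit
4 → hit
5 → hit
4 → hit
5 → hit
3 → hit
4 → hit
5 → hit
3 → hit
4 → hit
3 → hit
6 → miss, evict 3, frames {4,5,6}
Hits: 13.

13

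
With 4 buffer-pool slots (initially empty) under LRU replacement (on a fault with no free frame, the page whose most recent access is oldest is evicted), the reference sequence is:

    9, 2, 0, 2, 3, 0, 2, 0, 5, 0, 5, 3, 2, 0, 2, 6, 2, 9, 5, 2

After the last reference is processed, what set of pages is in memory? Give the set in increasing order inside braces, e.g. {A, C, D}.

{2, 5, 6, 9}

9: fault, frames {9}
2: fault, frames {9,2}
0: fault, frames {9,2,0}
2: hit
3: fault, frames {9,0,2,3}
0: hit
2: hit
0: hit
5: fault, evict 9, frames {3,2,0,5}
0: hit
5: hit
3: hit
2: hit
0: hit
2: hit
6: fault, evict 5, frames {3,0,2,6}
2: hit
9: fault, evict 3, frames {0,6,2,9}
5: fault, evict 0, frames {6,2,9,5}
2: hit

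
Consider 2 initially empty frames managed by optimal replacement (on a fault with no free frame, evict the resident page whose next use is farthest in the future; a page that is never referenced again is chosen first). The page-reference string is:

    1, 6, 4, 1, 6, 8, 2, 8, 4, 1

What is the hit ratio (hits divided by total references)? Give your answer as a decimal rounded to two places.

1 -> miss, frames [1]
6 -> miss, frames [1, 6]
4 -> miss, evict 6, frames [1, 4]
1 -> hit
6 -> miss, evict 1, frames [4, 6]
8 -> miss, evict 6, frames [4, 8]
2 -> miss, evict 4, frames [8, 2]
8 -> hit
4 -> miss, evict 2, frames [8, 4]
1 -> miss, evict 4, frames [8, 1]
Hits: 2 of 10 references → 2/10 = 0.2000.

0.20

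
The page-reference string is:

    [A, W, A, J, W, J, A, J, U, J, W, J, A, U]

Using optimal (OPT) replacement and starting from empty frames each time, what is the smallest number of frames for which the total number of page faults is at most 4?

4

f=1: 14 faults
f=2: 8 faults
f=3: 5 faults
f=4: 4 faults
Smallest f with faults ≤ 4 is 4.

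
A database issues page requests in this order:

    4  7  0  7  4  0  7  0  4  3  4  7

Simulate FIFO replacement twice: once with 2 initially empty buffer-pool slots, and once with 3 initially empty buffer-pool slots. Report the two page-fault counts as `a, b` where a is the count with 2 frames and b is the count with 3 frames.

2 frames: F F F . F . F F F F . F → 9 faults.
3 frames: F F F . . . . . . F F F → 6 faults.
6 < 9: adding a frame reduced faults, as is typical.

9, 6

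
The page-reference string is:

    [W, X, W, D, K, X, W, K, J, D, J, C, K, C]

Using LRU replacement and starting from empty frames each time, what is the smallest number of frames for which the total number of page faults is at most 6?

5

f=1: 14 faults
f=2: 11 faults
f=3: 10 faults
f=4: 7 faults
f=5: 6 faults
f=6: 6 faults
Smallest f with faults ≤ 6 is 5.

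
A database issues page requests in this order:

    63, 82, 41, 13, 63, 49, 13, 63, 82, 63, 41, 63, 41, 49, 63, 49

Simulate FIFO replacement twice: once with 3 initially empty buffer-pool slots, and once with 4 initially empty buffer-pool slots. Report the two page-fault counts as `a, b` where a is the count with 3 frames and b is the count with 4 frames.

3 frames: F F F F F F . . F . F F . F . . → 10 faults.
4 frames: F F F F . F . F F . F . . . . . → 8 faults.
8 < 10: adding a frame reduced faults, as is typical.

10, 8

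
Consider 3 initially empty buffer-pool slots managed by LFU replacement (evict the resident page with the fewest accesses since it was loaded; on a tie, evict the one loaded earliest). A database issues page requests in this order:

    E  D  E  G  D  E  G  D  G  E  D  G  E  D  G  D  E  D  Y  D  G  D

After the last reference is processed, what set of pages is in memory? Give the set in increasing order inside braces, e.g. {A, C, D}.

E → fault, frames [E]
D → fault, frames [E, D]
E → hit
G → fault, frames [E, D, G]
D → hit
E → hit
G → hit
D → hit
G → hit
E → hit
D → hit
G → hit
E → hit
D → hit
G → hit
D → hit
E → hit
D → hit
Y → fault, evict G, frames [E, D, Y]
D → hit
G → fault, evict Y, frames [E, D, G]
D → hit

{D, E, G}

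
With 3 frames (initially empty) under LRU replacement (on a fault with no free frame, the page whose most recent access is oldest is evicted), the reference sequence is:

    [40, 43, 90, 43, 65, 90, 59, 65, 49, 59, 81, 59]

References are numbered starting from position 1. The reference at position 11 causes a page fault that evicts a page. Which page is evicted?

65

pos 1: 40 → fault, frames (40)
pos 2: 43 → fault, frames (40 43)
pos 3: 90 → fault, frames (40 43 90)
pos 4: 43 → hit
pos 5: 65 → fault, evict 40, frames (90 43 65)
pos 6: 90 → hit
pos 7: 59 → fault, evict 43, frames (65 90 59)
pos 8: 65 → hit
pos 9: 49 → fault, evict 90, frames (59 65 49)
pos 10: 59 → hit
pos 11: 81 → fault, evict 65, frames (49 59 81)
At position 11, page 65 is evicted.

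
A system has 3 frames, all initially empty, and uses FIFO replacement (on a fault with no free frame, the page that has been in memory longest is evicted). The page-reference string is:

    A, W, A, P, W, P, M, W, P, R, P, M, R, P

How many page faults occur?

5

A -> fault, frames {A}
W -> fault, frames {A,W}
A -> hit
P -> fault, frames {A,W,P}
W -> hit
P -> hit
M -> fault, evict A, frames {W,P,M}
W -> hit
P -> hit
R -> fault, evict W, frames {P,M,R}
P -> hit
M -> hit
R -> hit
P -> hit
Page faults: 5.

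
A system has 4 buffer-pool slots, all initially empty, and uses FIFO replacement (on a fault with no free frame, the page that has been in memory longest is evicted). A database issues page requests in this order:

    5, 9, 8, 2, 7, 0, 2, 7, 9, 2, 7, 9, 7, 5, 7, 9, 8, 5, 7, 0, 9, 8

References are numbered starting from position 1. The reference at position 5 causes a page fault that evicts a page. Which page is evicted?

5

pos 1: 5 → fault, frames (5)
pos 2: 9 → fault, frames (5 9)
pos 3: 8 → fault, frames (5 9 8)
pos 4: 2 → fault, frames (5 9 8 2)
pos 5: 7 → fault, evict 5, frames (9 8 2 7)
At position 5, page 5 is evicted.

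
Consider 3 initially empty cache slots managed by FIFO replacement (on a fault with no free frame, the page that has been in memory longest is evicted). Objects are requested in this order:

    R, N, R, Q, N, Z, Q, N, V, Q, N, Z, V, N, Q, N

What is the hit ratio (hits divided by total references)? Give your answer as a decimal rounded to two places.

R: miss, frames [R]
N: miss, frames [R, N]
R: hit
Q: miss, frames [R, N, Q]
N: hit
Z: miss, evict R, frames [N, Q, Z]
Q: hit
N: hit
V: miss, evict N, frames [Q, Z, V]
Q: hit
N: miss, evict Q, frames [Z, V, N]
Z: hit
V: hit
N: hit
Q: miss, evict Z, frames [V, N, Q]
N: hit
Hits: 9 of 16 references → 9/16 = 0.5625.

0.56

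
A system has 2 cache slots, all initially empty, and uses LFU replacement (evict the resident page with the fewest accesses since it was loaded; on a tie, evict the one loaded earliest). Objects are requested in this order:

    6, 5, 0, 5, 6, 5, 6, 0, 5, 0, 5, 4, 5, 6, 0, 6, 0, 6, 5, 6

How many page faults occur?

11

6 -> miss, frames {6}
5 -> miss, frames {6,5}
0 -> miss, evict 6, frames {5,0}
5 -> hit
6 -> miss, evict 0, frames {5,6}
5 -> hit
6 -> hit
0 -> miss, evict 6, frames {5,0}
5 -> hit
0 -> hit
5 -> hit
4 -> miss, evict 0, frames {5,4}
5 -> hit
6 -> miss, evict 4, frames {5,6}
0 -> miss, evict 6, frames {5,0}
6 -> miss, evict 0, frames {5,6}
0 -> miss, evict 6, frames {5,0}
6 -> miss, evict 0, frames {5,6}
5 -> hit
6 -> hit
Page faults: 11.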